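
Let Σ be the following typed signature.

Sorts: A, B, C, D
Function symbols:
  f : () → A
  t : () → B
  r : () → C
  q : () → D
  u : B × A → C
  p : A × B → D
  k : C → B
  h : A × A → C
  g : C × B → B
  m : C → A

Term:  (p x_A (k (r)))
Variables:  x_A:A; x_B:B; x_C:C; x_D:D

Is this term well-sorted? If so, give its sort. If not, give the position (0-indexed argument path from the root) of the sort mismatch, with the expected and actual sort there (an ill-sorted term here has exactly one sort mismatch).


  x_A : A
    (r) : C
  (k (r)) : B
(p x_A (k (r))) : D

well-sorted; sort = D


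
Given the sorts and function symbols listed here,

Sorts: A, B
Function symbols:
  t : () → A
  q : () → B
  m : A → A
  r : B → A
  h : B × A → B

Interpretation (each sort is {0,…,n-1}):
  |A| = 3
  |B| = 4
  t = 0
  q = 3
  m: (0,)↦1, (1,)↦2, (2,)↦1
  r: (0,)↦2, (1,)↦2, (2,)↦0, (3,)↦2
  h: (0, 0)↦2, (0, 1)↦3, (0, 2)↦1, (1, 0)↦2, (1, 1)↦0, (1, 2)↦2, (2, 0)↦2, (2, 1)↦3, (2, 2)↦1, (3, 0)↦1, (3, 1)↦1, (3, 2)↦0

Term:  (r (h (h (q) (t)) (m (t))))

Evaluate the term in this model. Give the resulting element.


  q = 3
  t = 0
  (h (q) (t)) = h(3, 0) = 1
  t = 0
  (m (t)) = m(0,) = 1
  (h (h (q) (t)) (m (t))) = h(1, 1) = 0
  (r (h (h (q) (t)) (m (t)))) = r(0,) = 2

value = 2


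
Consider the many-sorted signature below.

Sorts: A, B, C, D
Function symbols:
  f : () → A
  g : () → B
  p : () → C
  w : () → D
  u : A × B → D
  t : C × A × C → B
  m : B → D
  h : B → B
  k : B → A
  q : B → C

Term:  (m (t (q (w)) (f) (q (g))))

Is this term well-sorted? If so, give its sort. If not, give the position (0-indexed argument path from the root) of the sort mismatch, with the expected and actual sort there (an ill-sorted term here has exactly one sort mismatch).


ill-sorted at position [0, 0, 0]: expected B, got D

      (w) : D
    (q (w)) : ✗ arg 0 at [0, 0, 0] has sort D, expected B
    (f) : A
      (g) : B
    (q (g)) : C


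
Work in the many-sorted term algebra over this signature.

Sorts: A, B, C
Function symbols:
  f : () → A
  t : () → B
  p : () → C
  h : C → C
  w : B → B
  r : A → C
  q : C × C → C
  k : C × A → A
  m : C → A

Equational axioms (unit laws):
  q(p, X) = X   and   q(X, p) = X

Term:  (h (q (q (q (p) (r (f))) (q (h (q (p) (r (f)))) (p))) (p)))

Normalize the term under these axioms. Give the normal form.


normal form = (h (q (r (f)) (h (r (f)))))

1. (h (q (q (q (p) (r (f))) (q (h (q (p) (r (f)))) (p))) (p)))  →  (h (q (q (p) (r (f))) (q (h (q (p) (r (f)))) (p))))
2. (h (q (q (p) (r (f))) (q (h (q (p) (r (f)))) (p))))  →  (h (q (r (f)) (q (h (q (p) (r (f)))) (p))))
3. (h (q (r (f)) (q (h (q (p) (r (f)))) (p))))  →  (h (q (r (f)) (h (q (p) (r (f))))))
4. (h (q (r (f)) (h (q (p) (r (f))))))  →  (h (q (r (f)) (h (r (f)))))


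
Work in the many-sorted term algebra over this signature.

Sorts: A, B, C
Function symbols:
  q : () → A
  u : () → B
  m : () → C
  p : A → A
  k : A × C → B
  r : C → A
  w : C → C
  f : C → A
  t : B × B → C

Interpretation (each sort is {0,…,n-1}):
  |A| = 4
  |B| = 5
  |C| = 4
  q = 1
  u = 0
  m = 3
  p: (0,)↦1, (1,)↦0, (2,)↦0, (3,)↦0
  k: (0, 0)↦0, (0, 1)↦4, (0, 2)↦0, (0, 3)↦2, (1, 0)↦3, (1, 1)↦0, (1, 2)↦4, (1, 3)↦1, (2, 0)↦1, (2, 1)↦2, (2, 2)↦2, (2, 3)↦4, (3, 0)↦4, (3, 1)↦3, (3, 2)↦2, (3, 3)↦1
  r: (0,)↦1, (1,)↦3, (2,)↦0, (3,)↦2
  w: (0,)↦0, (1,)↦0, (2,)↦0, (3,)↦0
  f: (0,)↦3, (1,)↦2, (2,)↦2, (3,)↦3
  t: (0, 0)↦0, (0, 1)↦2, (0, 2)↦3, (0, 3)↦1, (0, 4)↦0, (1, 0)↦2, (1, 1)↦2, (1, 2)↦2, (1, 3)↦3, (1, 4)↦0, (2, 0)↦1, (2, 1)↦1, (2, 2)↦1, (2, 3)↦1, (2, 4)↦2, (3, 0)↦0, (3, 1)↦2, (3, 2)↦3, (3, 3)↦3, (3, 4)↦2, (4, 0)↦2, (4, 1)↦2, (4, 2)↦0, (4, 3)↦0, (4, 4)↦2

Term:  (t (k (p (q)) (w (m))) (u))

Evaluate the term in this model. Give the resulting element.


value = 0

  q = 1
  (p (q)) = p(1,) = 0
  m = 3
  (w (m)) = w(3,) = 0
  (k (p (q)) (w (m))) = k(0, 0) = 0
  u = 0
  (t (k (p (q)) (w (m))) (u)) = t(0, 0) = 0


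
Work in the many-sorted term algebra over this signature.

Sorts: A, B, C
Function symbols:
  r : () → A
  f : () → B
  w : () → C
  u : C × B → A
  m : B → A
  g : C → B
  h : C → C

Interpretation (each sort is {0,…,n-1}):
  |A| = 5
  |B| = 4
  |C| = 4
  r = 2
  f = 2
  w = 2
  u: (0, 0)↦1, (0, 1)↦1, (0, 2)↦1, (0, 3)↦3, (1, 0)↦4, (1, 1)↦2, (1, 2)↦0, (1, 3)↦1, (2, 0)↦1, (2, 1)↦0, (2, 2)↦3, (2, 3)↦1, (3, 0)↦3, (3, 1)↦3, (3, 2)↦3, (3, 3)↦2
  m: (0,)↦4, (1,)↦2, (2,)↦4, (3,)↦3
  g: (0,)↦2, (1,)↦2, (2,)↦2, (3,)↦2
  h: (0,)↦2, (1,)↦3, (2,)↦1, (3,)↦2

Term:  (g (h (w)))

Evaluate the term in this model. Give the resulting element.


value = 2

  w = 2
  (h (w)) = h(2,) = 1
  (g (h (w))) = g(1,) = 2


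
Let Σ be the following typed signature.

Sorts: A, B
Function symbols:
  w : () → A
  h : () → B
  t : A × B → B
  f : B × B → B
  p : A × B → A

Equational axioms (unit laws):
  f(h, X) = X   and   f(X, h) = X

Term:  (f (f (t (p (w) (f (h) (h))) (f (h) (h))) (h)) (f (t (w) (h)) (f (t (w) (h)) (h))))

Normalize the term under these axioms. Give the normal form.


normal form = (f (t (p (w) (h)) (h)) (f (t (w) (h)) (t (w) (h))))

1. (f (f (t (p (w) (f (h) (h))) (f (h) (h))) (h)) (f (t (w) (h)) (f (t (w) (h)) (h))))  →  (f (t (p (w) (f (h) (h))) (f (h) (h))) (f (t (w) (h)) (f (t (w) (h)) (h))))
2. (f (t (p (w) (f (h) (h))) (f (h) (h))) (f (t (w) (h)) (f (t (w) (h)) (h))))  →  (f (t (p (w) (h)) (f (h) (h))) (f (t (w) (h)) (f (t (w) (h)) (h))))
3. (f (t (p (w) (h)) (f (h) (h))) (f (t (w) (h)) (f (t (w) (h)) (h))))  →  (f (t (p (w) (h)) (h)) (f (t (w) (h)) (f (t (w) (h)) (h))))
4. (f (t (p (w) (h)) (h)) (f (t (w) (h)) (f (t (w) (h)) (h))))  →  (f (t (p (w) (h)) (h)) (f (t (w) (h)) (t (w) (h))))


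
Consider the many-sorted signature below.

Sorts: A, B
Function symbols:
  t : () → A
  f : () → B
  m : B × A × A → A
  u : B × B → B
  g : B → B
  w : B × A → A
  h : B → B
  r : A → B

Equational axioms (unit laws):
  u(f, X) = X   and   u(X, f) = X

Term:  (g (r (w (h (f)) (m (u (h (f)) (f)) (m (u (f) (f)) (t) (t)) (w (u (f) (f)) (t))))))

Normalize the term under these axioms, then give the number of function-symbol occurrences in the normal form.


size = 15

1. (g (r (w (h (f)) (m (u (h (f)) (f)) (m (u (f) (f)) (t) (t)) (w (u (f) (f)) (t))))))  →  (g (r (w (h (f)) (m (h (f)) (m (u (f) (f)) (t) (t)) (w (u (f) (f)) (t))))))
2. (g (r (w (h (f)) (m (h (f)) (m (u (f) (f)) (t) (t)) (w (u (f) (f)) (t))))))  →  (g (r (w (h (f)) (m (h (f)) (m (f) (t) (t)) (w (u (f) (f)) (t))))))
3. (g (r (w (h (f)) (m (h (f)) (m (f) (t) (t)) (w (u (f) (f)) (t))))))  →  (g (r (w (h (f)) (m (h (f)) (m (f) (t) (t)) (w (f) (t))))))
normal form: (g (r (w (h (f)) (m (h (f)) (m (f) (t) (t)) (w (f) (t))))))


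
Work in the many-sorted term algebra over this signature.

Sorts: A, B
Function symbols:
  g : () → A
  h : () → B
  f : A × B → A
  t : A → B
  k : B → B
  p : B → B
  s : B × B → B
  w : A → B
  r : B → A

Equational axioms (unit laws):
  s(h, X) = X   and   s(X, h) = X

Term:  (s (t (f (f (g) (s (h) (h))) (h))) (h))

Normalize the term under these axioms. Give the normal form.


normal form = (t (f (f (g) (h)) (h)))

1. (s (t (f (f (g) (s (h) (h))) (h))) (h))  →  (t (f (f (g) (s (h) (h))) (h)))
2. (t (f (f (g) (s (h) (h))) (h)))  →  (t (f (f (g) (h)) (h)))


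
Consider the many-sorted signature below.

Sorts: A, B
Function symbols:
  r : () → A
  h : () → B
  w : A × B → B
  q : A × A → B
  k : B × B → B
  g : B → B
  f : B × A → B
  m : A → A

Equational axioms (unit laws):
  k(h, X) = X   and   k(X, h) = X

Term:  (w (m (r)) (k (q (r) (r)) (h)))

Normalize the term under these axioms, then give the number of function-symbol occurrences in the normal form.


1. (w (m (r)) (k (q (r) (r)) (h)))  →  (w (m (r)) (q (r) (r)))
normal form: (w (m (r)) (q (r) (r)))

size = 6


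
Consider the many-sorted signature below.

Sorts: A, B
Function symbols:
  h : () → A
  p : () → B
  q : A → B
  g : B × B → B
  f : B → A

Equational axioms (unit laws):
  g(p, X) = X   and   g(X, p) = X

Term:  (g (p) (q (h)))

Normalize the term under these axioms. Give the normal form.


normal form = (q (h))

1. (g (p) (q (h)))  →  (q (h))


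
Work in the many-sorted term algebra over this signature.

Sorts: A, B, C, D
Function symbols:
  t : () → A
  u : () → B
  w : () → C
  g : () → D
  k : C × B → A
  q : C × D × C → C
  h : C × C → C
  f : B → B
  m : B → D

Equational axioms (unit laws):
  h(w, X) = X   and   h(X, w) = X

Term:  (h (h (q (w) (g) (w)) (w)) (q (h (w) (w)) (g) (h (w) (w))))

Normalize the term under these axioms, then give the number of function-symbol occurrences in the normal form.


1. (h (h (q (w) (g) (w)) (w)) (q (h (w) (w)) (g) (h (w) (w))))  →  (h (q (w) (g) (w)) (q (h (w) (w)) (g) (h (w) (w))))
2. (h (q (w) (g) (w)) (q (h (w) (w)) (g) (h (w) (w))))  →  (h (q (w) (g) (w)) (q (w) (g) (h (w) (w))))
3. (h (q (w) (g) (w)) (q (w) (g) (h (w) (w))))  →  (h (q (w) (g) (w)) (q (w) (g) (w)))
normal form: (h (q (w) (g) (w)) (q (w) (g) (w)))

size = 9


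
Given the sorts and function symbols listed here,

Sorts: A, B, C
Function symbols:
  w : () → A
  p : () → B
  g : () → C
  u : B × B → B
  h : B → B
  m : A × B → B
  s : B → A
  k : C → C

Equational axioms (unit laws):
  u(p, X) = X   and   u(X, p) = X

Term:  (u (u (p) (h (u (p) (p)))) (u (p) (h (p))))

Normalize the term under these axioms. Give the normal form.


normal form = (u (h (p)) (h (p)))

1. (u (u (p) (h (u (p) (p)))) (u (p) (h (p))))  →  (u (h (u (p) (p))) (u (p) (h (p))))
2. (u (h (u (p) (p))) (u (p) (h (p))))  →  (u (h (p)) (u (p) (h (p))))
3. (u (h (p)) (u (p) (h (p))))  →  (u (h (p)) (h (p)))


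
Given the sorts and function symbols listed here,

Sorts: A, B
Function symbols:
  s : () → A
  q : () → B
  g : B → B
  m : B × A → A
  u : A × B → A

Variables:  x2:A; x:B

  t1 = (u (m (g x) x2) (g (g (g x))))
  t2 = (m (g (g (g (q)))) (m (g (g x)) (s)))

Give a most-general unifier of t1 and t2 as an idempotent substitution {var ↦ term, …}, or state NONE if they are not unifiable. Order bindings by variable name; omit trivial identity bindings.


head clash or occurs-check failure — not unifiable

NONE (not unifiable)


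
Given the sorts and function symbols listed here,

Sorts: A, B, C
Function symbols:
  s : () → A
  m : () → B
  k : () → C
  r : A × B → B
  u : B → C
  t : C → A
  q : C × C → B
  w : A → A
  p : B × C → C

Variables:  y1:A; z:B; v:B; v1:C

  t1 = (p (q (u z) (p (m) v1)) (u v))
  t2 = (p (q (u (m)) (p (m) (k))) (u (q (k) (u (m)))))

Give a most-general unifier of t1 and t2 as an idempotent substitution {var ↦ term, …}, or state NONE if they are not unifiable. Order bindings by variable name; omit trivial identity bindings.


{v ↦ (q (k) (u (m))), v1 ↦ (k), z ↦ (m)}


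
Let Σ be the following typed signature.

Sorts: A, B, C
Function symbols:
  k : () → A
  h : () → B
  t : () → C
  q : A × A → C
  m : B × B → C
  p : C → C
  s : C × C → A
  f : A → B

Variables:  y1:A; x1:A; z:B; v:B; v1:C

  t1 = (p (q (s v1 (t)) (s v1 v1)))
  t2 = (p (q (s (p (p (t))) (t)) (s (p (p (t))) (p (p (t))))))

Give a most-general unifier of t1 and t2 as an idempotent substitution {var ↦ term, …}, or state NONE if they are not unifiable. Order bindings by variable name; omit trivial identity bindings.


{v1 ↦ (p (p (t)))}


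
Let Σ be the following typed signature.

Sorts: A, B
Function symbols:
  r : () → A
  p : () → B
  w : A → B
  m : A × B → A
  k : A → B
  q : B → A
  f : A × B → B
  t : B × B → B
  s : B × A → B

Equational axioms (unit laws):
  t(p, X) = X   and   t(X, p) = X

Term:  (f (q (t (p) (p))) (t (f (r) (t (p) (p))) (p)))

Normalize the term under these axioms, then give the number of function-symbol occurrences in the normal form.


1. (f (q (t (p) (p))) (t (f (r) (t (p) (p))) (p)))  →  (f (q (p)) (t (f (r) (t (p) (p))) (p)))
2. (f (q (p)) (t (f (r) (t (p) (p))) (p)))  →  (f (q (p)) (f (r) (t (p) (p))))
3. (f (q (p)) (f (r) (t (p) (p))))  →  (f (q (p)) (f (r) (p)))
normal form: (f (q (p)) (f (r) (p)))

size = 6


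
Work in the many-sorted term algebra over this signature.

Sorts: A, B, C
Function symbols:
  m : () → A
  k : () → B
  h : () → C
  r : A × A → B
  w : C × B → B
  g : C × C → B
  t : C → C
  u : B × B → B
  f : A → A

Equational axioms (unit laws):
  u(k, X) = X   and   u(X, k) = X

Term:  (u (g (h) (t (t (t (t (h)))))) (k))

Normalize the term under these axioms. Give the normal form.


1. (u (g (h) (t (t (t (t (h)))))) (k))  →  (g (h) (t (t (t (t (h))))))

normal form = (g (h) (t (t (t (t (h))))))


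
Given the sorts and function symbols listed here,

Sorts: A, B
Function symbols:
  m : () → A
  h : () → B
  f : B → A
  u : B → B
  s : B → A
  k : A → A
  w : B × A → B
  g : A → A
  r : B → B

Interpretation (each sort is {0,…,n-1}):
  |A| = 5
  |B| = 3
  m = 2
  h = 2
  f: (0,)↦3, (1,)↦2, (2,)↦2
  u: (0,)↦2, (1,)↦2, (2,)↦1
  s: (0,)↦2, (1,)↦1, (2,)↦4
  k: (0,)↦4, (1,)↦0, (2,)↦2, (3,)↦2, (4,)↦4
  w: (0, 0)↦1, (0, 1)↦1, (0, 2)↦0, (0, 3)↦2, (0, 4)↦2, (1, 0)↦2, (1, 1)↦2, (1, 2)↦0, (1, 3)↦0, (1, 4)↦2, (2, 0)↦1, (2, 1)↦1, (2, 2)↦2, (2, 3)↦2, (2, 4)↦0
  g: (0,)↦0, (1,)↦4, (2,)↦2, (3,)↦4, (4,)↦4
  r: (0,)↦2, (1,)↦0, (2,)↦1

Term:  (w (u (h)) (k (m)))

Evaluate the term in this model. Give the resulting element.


  h = 2
  (u (h)) = u(2,) = 1
  m = 2
  (k (m)) = k(2,) = 2
  (w (u (h)) (k (m))) = w(1, 2) = 0

value = 0


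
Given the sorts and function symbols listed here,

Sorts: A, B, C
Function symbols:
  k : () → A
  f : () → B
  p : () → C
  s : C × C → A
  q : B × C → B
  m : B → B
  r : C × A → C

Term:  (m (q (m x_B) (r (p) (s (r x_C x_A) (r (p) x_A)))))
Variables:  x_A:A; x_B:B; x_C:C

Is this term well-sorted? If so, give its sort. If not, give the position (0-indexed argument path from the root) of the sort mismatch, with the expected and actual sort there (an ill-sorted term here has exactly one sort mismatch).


      x_B : B
    (m x_B) : B
      (p) : C
          x_C : C
          x_A : A
        (r x_C x_A) : C
          (p) : C
          x_A : A
        (r (p) x_A) : C
      (s (r x_C x_A) (r (p) x_A)) : A
    (r (p) (s (r x_C x_A) (r (p) x_A))) : C
  (q (m x_B) (r (p) (s (r x_C x_A) (r (p) x_A)))) : B
(m (q (m x_B) (r (p) (s (r x_C x_A) (r (p) x_A))))) : B

well-sorted; sort = B


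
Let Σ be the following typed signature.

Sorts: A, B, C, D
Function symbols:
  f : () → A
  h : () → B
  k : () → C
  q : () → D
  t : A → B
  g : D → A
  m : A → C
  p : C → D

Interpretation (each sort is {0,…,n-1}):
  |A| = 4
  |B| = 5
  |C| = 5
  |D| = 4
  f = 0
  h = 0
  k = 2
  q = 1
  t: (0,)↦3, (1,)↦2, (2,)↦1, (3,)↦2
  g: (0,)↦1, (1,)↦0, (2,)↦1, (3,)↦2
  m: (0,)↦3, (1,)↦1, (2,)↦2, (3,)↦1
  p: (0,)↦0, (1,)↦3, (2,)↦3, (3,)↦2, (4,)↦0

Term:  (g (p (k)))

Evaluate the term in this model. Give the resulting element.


value = 2

  k = 2
  (p (k)) = p(2,) = 3
  (g (p (k))) = g(3,) = 2


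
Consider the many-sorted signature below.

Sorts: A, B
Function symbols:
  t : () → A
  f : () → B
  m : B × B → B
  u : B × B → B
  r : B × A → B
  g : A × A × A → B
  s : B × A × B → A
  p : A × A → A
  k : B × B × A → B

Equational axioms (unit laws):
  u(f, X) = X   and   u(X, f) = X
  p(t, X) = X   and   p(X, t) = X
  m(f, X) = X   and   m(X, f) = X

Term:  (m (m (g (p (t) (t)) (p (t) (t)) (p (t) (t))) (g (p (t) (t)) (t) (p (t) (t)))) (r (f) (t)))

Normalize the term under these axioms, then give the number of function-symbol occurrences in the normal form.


size = 13

1. (m (m (g (p (t) (t)) (p (t) (t)) (p (t) (t))) (g (p (t) (t)) (t) (p (t) (t)))) (r (f) (t)))  →  (m (m (g (t) (p (t) (t)) (p (t) (t))) (g (p (t) (t)) (t) (p (t) (t)))) (r (f) (t)))
2. (m (m (g (t) (p (t) (t)) (p (t) (t))) (g (p (t) (t)) (t) (p (t) (t)))) (r (f) (t)))  →  (m (m (g (t) (t) (p (t) (t))) (g (p (t) (t)) (t) (p (t) (t)))) (r (f) (t)))
3. (m (m (g (t) (t) (p (t) (t))) (g (p (t) (t)) (t) (p (t) (t)))) (r (f) (t)))  →  (m (m (g (t) (t) (t)) (g (p (t) (t)) (t) (p (t) (t)))) (r (f) (t)))
4. (m (m (g (t) (t) (t)) (g (p (t) (t)) (t) (p (t) (t)))) (r (f) (t)))  →  (m (m (g (t) (t) (t)) (g (t) (t) (p (t) (t)))) (r (f) (t)))
5. (m (m (g (t) (t) (t)) (g (t) (t) (p (t) (t)))) (r (f) (t)))  →  (m (m (g (t) (t) (t)) (g (t) (t) (t))) (r (f) (t)))
normal form: (m (m (g (t) (t) (t)) (g (t) (t) (t))) (r (f) (t)))


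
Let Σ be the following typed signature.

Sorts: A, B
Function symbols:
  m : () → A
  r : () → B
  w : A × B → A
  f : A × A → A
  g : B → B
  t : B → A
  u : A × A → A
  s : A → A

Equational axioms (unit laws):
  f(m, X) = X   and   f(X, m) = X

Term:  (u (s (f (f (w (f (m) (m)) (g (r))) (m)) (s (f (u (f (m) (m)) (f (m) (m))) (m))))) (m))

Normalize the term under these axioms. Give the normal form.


1. (u (s (f (f (w (f (m) (m)) (g (r))) (m)) (s (f (u (f (m) (m)) (f (m) (m))) (m))))) (m))  →  (u (s (f (w (f (m) (m)) (g (r))) (s (f (u (f (m) (m)) (f (m) (m))) (m))))) (m))
2. (u (s (f (w (f (m) (m)) (g (r))) (s (f (u (f (m) (m)) (f (m) (m))) (m))))) (m))  →  (u (s (f (w (m) (g (r))) (s (f (u (f (m) (m)) (f (m) (m))) (m))))) (m))
3. (u (s (f (w (m) (g (r))) (s (f (u (f (m) (m)) (f (m) (m))) (m))))) (m))  →  (u (s (f (w (m) (g (r))) (s (u (f (m) (m)) (f (m) (m)))))) (m))
4. (u (s (f (w (m) (g (r))) (s (u (f (m) (m)) (f (m) (m)))))) (m))  →  (u (s (f (w (m) (g (r))) (s (u (m) (f (m) (m)))))) (m))
5. (u (s (f (w (m) (g (r))) (s (u (m) (f (m) (m)))))) (m))  →  (u (s (f (w (m) (g (r))) (s (u (m) (m))))) (m))

normal form = (u (s (f (w (m) (g (r))) (s (u (m) (m))))) (m))


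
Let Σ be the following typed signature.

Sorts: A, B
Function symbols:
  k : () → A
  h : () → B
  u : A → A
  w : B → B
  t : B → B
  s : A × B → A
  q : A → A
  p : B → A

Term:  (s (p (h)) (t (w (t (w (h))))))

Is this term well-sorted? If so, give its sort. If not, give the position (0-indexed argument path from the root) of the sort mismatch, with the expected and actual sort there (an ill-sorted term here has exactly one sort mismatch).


    (h) : B
  (p (h)) : A
          (h) : B
        (w (h)) : B
      (t (w (h))) : B
    (w (t (w (h)))) : B
  (t (w (t (w (h))))) : B
(s (p (h)) (t (w (t (w (h)))))) : A

well-sorted; sort = A


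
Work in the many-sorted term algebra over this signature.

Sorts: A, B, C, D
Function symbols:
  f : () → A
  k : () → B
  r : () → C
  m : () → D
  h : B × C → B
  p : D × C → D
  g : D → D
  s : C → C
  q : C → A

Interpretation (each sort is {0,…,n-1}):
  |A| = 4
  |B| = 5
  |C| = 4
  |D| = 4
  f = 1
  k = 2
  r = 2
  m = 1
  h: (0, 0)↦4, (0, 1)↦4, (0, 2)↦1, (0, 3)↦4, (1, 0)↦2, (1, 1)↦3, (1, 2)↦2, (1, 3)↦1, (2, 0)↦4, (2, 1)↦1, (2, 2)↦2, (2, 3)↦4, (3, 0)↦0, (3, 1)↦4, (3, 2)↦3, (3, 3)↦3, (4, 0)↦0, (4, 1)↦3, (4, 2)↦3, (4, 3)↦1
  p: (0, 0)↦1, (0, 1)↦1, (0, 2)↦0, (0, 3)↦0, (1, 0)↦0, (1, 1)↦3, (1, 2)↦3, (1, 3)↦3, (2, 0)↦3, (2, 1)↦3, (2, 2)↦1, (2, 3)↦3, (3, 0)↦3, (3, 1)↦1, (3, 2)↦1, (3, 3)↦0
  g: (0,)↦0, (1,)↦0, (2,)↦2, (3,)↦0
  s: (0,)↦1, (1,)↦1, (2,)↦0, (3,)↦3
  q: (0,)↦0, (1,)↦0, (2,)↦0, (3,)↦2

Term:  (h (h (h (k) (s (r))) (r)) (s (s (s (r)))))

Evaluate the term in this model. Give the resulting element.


  k = 2
  r = 2
  (s (r)) = s(2,) = 0
  (h (k) (s (r))) = h(2, 0) = 4
  r = 2
  (h (h (k) (s (r))) (r)) = h(4, 2) = 3
  r = 2
  (s (r)) = s(2,) = 0
  (s (s (r))) = s(0,) = 1
  (s (s (s (r)))) = s(1,) = 1
  (h (h (h (k) (s (r))) (r)) (s (s (s (r))))) = h(3, 1) = 4

value = 4


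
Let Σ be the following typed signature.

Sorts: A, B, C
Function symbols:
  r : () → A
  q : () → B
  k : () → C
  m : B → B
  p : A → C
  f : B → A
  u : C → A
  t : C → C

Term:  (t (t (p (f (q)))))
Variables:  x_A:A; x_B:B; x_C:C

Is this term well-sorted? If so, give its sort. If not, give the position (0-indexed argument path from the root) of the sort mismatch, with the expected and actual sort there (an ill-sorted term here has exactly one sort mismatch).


well-sorted; sort = C

        (q) : B
      (f (q)) : A
    (p (f (q))) : C
  (t (p (f (q)))) : C
(t (t (p (f (q))))) : C


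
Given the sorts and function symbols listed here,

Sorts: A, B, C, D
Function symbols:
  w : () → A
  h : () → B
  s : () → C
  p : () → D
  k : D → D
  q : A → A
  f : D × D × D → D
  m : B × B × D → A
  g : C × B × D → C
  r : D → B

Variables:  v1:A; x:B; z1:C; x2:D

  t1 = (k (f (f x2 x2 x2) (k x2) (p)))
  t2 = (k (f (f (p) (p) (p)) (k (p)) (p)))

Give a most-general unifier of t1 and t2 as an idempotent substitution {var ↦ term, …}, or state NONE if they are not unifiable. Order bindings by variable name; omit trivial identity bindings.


{x2 ↦ (p)}


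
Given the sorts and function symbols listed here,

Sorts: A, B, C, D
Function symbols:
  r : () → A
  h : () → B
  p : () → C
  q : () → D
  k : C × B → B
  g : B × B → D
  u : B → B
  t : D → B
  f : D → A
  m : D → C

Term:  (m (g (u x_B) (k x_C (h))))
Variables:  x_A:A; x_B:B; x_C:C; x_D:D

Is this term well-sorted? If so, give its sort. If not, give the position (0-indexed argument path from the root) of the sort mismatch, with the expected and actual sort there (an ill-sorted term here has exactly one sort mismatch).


      x_B : B
    (u x_B) : B
      x_C : C
      (h) : B
    (k x_C (h)) : B
  (g (u x_B) (k x_C (h))) : D
(m (g (u x_B) (k x_C (h)))) : C

well-sorted; sort = C


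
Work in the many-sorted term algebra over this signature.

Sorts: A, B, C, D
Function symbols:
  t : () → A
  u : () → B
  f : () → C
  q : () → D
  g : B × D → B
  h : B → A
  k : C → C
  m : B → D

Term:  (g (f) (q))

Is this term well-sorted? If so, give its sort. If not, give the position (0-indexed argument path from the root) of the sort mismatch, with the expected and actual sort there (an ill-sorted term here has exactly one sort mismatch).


ill-sorted at position [0]: expected B, got C

  (f) : C
  (q) : D
(g (f) (q)) : ✗ arg 0 at [0] has sort C, expected B


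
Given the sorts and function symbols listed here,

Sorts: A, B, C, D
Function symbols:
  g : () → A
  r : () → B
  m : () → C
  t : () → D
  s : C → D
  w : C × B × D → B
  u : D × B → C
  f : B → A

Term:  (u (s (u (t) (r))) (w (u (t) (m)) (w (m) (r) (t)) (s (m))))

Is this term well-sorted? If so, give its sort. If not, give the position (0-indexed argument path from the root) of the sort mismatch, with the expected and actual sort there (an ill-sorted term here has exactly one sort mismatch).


      (t) : D
      (r) : B
    (u (t) (r)) : C
  (s (u (t) (r))) : D
      (t) : D
      (m) : C
    (u (t) (m)) : ✗ arg 1 at [1, 0, 1] has sort C, expected B
      (m) : C
      (r) : B
      (t) : D
    (w (m) (r) (t)) : B
      (m) : C
    (s (m)) : D

ill-sorted at position [1, 0, 1]: expected B, got C


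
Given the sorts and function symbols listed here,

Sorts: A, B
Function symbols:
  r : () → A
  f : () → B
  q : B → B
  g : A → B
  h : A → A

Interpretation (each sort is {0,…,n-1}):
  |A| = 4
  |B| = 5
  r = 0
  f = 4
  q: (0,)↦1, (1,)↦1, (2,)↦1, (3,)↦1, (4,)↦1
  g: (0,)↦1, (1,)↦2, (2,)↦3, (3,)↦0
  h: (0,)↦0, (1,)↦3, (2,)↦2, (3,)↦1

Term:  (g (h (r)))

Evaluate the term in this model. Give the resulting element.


value = 1

  r = 0
  (h (r)) = h(0,) = 0
  (g (h (r))) = g(0,) = 1


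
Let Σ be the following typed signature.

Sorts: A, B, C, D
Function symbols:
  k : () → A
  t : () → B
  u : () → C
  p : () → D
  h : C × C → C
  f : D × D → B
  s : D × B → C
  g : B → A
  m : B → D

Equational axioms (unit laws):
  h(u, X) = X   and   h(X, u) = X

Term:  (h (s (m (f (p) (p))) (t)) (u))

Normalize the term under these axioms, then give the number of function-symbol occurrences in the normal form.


1. (h (s (m (f (p) (p))) (t)) (u))  →  (s (m (f (p) (p))) (t))
normal form: (s (m (f (p) (p))) (t))

size = 6


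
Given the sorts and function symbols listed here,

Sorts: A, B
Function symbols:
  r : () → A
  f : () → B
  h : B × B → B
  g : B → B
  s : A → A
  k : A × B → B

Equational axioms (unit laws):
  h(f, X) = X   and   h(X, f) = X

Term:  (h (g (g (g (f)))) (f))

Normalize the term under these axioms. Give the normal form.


normal form = (g (g (g (f))))

1. (h (g (g (g (f)))) (f))  →  (g (g (g (f))))


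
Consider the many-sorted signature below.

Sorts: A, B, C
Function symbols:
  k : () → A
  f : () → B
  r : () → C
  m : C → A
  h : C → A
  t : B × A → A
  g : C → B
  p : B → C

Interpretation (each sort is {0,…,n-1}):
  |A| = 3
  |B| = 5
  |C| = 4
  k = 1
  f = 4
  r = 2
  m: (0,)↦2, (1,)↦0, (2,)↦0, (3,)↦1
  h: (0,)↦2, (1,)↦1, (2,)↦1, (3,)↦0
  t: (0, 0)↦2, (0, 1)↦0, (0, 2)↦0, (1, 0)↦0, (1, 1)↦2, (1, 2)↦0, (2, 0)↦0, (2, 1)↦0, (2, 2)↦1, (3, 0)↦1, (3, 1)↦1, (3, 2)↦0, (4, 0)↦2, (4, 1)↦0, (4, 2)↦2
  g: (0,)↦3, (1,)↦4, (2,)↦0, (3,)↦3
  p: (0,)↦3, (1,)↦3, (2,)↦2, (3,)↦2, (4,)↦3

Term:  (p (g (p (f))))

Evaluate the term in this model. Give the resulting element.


value = 2

  f = 4
  (p (f)) = p(4,) = 3
  (g (p (f))) = g(3,) = 3
  (p (g (p (f)))) = p(3,) = 2


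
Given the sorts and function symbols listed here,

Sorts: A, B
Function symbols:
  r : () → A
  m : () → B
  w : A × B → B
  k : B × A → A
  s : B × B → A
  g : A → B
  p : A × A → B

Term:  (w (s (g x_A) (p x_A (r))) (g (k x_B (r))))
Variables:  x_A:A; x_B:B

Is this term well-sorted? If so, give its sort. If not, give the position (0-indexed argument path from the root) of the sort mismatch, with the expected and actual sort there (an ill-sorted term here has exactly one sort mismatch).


well-sorted; sort = B

      x_A : A
    (g x_A) : B
      x_A : A
      (r) : A
    (p x_A (r)) : B
  (s (g x_A) (p x_A (r))) : A
      x_B : B
      (r) : A
    (k x_B (r)) : A
  (g (k x_B (r))) : B
(w (s (g x_A) (p x_A (r))) (g (k x_B (r)))) : B


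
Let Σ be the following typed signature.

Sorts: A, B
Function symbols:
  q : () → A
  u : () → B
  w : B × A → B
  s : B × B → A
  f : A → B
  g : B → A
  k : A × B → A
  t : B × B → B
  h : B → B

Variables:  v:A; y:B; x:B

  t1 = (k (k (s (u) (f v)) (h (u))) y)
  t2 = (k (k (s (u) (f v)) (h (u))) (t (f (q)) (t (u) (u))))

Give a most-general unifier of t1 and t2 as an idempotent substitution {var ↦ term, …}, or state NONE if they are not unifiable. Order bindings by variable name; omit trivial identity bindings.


{y ↦ (t (f (q)) (t (u) (u)))}


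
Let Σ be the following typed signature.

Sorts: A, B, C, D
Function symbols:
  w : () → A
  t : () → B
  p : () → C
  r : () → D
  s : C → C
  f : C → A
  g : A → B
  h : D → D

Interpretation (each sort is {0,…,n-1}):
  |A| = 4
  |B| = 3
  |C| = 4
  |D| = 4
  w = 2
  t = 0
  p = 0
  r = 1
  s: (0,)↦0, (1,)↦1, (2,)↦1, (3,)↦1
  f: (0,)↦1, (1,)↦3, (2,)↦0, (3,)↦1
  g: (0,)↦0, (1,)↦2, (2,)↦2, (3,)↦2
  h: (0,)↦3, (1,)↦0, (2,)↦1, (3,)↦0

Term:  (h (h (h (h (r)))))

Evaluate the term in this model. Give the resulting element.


value = 3

  r = 1
  (h (r)) = h(1,) = 0
  (h (h (r))) = h(0,) = 3
  (h (h (h (r)))) = h(3,) = 0
  (h (h (h (h (r))))) = h(0,) = 3


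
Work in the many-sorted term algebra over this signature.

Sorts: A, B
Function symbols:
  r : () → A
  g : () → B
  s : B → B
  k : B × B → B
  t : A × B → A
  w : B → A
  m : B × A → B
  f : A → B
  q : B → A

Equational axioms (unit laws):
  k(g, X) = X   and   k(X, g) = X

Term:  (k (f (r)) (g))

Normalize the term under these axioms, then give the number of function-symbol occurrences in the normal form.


size = 2

1. (k (f (r)) (g))  →  (f (r))
normal form: (f (r))


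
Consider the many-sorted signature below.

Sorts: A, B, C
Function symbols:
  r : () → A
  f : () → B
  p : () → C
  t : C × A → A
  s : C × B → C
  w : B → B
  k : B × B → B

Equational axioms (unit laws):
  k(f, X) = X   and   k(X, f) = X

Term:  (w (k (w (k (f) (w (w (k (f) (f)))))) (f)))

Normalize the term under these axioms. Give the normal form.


normal form = (w (w (w (w (f)))))

1. (w (k (w (k (f) (w (w (k (f) (f)))))) (f)))  →  (w (w (k (f) (w (w (k (f) (f)))))))
2. (w (w (k (f) (w (w (k (f) (f)))))))  →  (w (w (w (w (k (f) (f))))))
3. (w (w (w (w (k (f) (f))))))  →  (w (w (w (w (f)))))


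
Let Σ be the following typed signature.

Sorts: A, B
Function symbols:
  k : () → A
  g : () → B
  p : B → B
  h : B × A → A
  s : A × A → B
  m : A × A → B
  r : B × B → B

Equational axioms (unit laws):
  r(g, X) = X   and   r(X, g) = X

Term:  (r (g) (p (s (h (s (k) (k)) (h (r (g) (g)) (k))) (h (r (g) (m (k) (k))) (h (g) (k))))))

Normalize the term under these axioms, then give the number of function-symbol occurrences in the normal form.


1. (r (g) (p (s (h (s (k) (k)) (h (r (g) (g)) (k))) (h (r (g) (m (k) (k))) (h (g) (k))))))  →  (p (s (h (s (k) (k)) (h (r (g) (g)) (k))) (h (r (g) (m (k) (k))) (h (g) (k)))))
2. (p (s (h (s (k) (k)) (h (r (g) (g)) (k))) (h (r (g) (m (k) (k))) (h (g) (k)))))  →  (p (s (h (s (k) (k)) (h (g) (k))) (h (r (g) (m (k) (k))) (h (g) (k)))))
3. (p (s (h (s (k) (k)) (h (g) (k))) (h (r (g) (m (k) (k))) (h (g) (k)))))  →  (p (s (h (s (k) (k)) (h (g) (k))) (h (m (k) (k)) (h (g) (k)))))
normal form: (p (s (h (s (k) (k)) (h (g) (k))) (h (m (k) (k)) (h (g) (k)))))

size = 16


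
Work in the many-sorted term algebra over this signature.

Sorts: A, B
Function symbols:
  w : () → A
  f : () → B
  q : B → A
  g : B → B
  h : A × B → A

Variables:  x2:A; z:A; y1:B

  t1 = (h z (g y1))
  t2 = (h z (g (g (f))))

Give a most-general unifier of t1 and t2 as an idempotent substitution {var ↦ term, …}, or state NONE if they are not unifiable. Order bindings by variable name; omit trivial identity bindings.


{y1 ↦ (g (f))}


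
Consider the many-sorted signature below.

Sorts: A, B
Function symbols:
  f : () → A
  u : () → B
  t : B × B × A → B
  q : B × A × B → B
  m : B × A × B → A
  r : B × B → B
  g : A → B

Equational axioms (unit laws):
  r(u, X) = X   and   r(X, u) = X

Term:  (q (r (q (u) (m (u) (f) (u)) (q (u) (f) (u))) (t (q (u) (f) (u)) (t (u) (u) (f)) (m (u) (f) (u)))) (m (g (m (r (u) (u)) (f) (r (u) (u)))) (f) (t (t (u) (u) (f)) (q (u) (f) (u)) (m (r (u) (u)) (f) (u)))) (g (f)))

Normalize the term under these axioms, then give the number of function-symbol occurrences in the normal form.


1. (q (r (q (u) (m (u) (f) (u)) (q (u) (f) (u))) (t (q (u) (f) (u)) (t (u) (u) (f)) (m (u) (f) (u)))) (m (g (m (r (u) (u)) (f) (r (u) (u)))) (f) (t (t (u) (u) (f)) (q (u) (f) (u)) (m (r (u) (u)) (f) (u)))) (g (f)))  →  (q (r (q (u) (m (u) (f) (u)) (q (u) (f) (u))) (t (q (u) (f) (u)) (t (u) (u) (f)) (m (u) (f) (u)))) (m (g (m (u) (f) (r (u) (u)))) (f) (t (t (u) (u) (f)) (q (u) (f) (u)) (m (r (u) (u)) (f) (u)))) (g (f)))
2. (q (r (q (u) (m (u) (f) (u)) (q (u) (f) (u))) (t (q (u) (f) (u)) (t (u) (u) (f)) (m (u) (f) (u)))) (m (g (m (u) (f) (r (u) (u)))) (f) (t (t (u) (u) (f)) (q (u) (f) (u)) (m (r (u) (u)) (f) (u)))) (g (f)))  →  (q (r (q (u) (m (u) (f) (u)) (q (u) (f) (u))) (t (q (u) (f) (u)) (t (u) (u) (f)) (m (u) (f) (u)))) (m (g (m (u) (f) (u))) (f) (t (t (u) (u) (f)) (q (u) (f) (u)) (m (r (u) (u)) (f) (u)))) (g (f)))
3. (q (r (q (u) (m (u) (f) (u)) (q (u) (f) (u))) (t (q (u) (f) (u)) (t (u) (u) (f)) (m (u) (f) (u)))) (m (g (m (u) (f) (u))) (f) (t (t (u) (u) (f)) (q (u) (f) (u)) (m (r (u) (u)) (f) (u)))) (g (f)))  →  (q (r (q (u) (m (u) (f) (u)) (q (u) (f) (u))) (t (q (u) (f) (u)) (t (u) (u) (f)) (m (u) (f) (u)))) (m (g (m (u) (f) (u))) (f) (t (t (u) (u) (f)) (q (u) (f) (u)) (m (u) (f) (u)))) (g (f)))
normal form: (q (r (q (u) (m (u) (f) (u)) (q (u) (f) (u))) (t (q (u) (f) (u)) (t (u) (u) (f)) (m (u) (f) (u)))) (m (g (m (u) (f) (u))) (f) (t (t (u) (u) (f)) (q (u) (f) (u)) (m (u) (f) (u)))) (g (f)))

size = 47


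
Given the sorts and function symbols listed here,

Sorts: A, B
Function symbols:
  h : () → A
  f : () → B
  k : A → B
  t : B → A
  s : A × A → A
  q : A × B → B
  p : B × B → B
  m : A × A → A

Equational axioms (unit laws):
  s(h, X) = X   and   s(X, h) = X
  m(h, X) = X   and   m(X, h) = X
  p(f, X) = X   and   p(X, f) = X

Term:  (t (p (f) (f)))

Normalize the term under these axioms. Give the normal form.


normal form = (t (f))

1. (t (p (f) (f)))  →  (t (f))


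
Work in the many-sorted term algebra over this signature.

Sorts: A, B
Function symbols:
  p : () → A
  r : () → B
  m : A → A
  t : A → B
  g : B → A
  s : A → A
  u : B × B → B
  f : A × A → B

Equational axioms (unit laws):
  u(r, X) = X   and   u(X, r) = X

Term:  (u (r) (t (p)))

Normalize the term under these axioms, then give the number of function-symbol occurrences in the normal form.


1. (u (r) (t (p)))  →  (t (p))
normal form: (t (p))

size = 2


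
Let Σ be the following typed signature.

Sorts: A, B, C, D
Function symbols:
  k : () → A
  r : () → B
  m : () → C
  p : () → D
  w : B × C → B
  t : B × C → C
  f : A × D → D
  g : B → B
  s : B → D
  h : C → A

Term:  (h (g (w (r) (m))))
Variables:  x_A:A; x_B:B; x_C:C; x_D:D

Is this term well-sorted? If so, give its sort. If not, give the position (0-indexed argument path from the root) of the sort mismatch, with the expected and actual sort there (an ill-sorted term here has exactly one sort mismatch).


      (r) : B
      (m) : C
    (w (r) (m)) : B
  (g (w (r) (m))) : B
(h (g (w (r) (m)))) : ✗ arg 0 at [0] has sort B, expected C

ill-sorted at position [0]: expected C, got B


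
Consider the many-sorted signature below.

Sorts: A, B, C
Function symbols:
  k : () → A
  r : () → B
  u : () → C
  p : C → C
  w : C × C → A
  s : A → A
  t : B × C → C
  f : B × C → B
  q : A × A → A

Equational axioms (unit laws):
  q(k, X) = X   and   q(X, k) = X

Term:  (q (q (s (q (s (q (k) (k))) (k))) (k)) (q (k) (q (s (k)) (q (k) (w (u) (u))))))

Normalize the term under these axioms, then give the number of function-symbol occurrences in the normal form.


size = 10

1. (q (q (s (q (s (q (k) (k))) (k))) (k)) (q (k) (q (s (k)) (q (k) (w (u) (u))))))  →  (q (s (q (s (q (k) (k))) (k))) (q (k) (q (s (k)) (q (k) (w (u) (u))))))
2. (q (s (q (s (q (k) (k))) (k))) (q (k) (q (s (k)) (q (k) (w (u) (u))))))  →  (q (s (s (q (k) (k)))) (q (k) (q (s (k)) (q (k) (w (u) (u))))))
3. (q (s (s (q (k) (k)))) (q (k) (q (s (k)) (q (k) (w (u) (u))))))  →  (q (s (s (k))) (q (k) (q (s (k)) (q (k) (w (u) (u))))))
4. (q (s (s (k))) (q (k) (q (s (k)) (q (k) (w (u) (u))))))  →  (q (s (s (k))) (q (s (k)) (q (k) (w (u) (u)))))
5. (q (s (s (k))) (q (s (k)) (q (k) (w (u) (u)))))  →  (q (s (s (k))) (q (s (k)) (w (u) (u))))
normal form: (q (s (s (k))) (q (s (k)) (w (u) (u))))


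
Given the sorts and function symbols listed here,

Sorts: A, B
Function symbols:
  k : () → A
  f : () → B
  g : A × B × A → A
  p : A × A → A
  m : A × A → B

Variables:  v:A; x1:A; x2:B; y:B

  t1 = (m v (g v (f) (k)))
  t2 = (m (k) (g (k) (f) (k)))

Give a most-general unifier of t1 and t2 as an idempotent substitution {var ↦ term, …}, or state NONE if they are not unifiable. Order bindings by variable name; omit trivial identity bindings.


{v ↦ (k)}


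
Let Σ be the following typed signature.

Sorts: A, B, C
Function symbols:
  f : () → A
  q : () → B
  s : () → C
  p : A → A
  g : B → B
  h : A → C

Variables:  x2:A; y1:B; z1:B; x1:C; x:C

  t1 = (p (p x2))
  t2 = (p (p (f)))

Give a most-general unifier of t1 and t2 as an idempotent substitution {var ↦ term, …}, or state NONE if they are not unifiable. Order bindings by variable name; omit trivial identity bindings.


{x2 ↦ (f)}


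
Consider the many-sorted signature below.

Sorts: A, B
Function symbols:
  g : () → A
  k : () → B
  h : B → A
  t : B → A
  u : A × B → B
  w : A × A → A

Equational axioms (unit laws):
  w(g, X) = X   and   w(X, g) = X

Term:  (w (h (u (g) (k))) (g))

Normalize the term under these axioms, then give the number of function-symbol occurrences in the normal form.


size = 4

1. (w (h (u (g) (k))) (g))  →  (h (u (g) (k)))
normal form: (h (u (g) (k)))


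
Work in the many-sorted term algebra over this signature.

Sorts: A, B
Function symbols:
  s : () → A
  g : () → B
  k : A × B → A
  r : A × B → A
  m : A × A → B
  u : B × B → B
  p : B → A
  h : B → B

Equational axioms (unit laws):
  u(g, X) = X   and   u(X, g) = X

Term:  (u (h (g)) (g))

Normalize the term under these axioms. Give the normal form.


1. (u (h (g)) (g))  →  (h (g))

normal form = (h (g))


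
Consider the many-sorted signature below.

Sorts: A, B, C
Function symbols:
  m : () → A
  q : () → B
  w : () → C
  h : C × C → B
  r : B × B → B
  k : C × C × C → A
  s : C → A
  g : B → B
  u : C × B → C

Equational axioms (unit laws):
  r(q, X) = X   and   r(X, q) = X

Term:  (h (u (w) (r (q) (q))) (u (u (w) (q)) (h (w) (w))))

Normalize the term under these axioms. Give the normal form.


normal form = (h (u (w) (q)) (u (u (w) (q)) (h (w) (w))))

1. (h (u (w) (r (q) (q))) (u (u (w) (q)) (h (w) (w))))  →  (h (u (w) (q)) (u (u (w) (q)) (h (w) (w))))


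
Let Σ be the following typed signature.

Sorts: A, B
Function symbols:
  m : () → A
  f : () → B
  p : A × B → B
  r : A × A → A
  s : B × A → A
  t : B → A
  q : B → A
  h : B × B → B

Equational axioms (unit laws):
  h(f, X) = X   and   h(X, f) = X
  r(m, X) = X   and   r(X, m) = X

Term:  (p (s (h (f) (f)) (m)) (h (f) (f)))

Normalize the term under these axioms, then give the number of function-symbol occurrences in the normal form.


size = 5

1. (p (s (h (f) (f)) (m)) (h (f) (f)))  →  (p (s (f) (m)) (h (f) (f)))
2. (p (s (f) (m)) (h (f) (f)))  →  (p (s (f) (m)) (f))
normal form: (p (s (f) (m)) (f))


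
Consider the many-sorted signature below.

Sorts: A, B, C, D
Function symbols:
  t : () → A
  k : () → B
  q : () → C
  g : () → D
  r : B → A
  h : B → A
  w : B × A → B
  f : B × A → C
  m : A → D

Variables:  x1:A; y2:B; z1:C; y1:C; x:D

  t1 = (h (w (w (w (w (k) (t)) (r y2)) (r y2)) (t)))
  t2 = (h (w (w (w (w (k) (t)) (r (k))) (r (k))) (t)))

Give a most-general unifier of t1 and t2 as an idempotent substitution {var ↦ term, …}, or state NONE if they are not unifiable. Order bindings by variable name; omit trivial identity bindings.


{y2 ↦ (k)}


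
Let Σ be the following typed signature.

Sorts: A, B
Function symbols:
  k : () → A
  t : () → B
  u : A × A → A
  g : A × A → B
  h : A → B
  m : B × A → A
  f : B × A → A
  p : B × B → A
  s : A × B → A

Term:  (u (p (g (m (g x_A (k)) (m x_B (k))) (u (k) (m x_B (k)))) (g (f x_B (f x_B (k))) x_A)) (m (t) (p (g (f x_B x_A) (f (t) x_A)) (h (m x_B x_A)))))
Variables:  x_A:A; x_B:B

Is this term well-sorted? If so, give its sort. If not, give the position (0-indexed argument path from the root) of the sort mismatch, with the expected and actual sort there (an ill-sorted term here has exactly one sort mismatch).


          x_A : A
          (k) : A
        (g x_A (k)) : B
          x_B : B
          (k) : A
        (m x_B (k)) : A
      (m (g x_A (k)) (m x_B (k))) : A
        (k) : A
          x_B : B
          (k) : A
        (m x_B (k)) : A
      (u (k) (m x_B (k))) : A
    (g (m (g x_A (k)) (m x_B (k))) (u (k) (m x_B (k)))) : B
        x_B : B
          x_B : B
          (k) : A
        (f x_B (k)) : A
      (f x_B (f x_B (k))) : A
      x_A : A
    (g (f x_B (f x_B (k))) x_A) : B
  (p (g (m (g x_A (k)) (m x_B (k))) (u (k) (m x_B (k)))) (g (f x_B (f x_B (k))) x_A)) : A
    (t) : B
          x_B : B
          x_A : A
        (f x_B x_A) : A
          (t) : B
          x_A : A
        (f (t) x_A) : A
      (g (f x_B x_A) (f (t) x_A)) : B
          x_B : B
          x_A : A
        (m x_B x_A) : A
      (h (m x_B x_A)) : B
    (p (g (f x_B x_A) (f (t) x_A)) (h (m x_B x_A))) : A
  (m (t) (p (g (f x_B x_A) (f (t) x_A)) (h (m x_B x_A)))) : A
(u (p (g (m (g x_A (k)) (m x_B (k))) (u (k) (m x_B (k)))) (g (f x_B (f x_B (k))) x_A)) (m (t) (p (g (f x_B x_A) (f (t) x_A)) (h (m x_B x_A))))) : A

well-sorted; sort = A
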